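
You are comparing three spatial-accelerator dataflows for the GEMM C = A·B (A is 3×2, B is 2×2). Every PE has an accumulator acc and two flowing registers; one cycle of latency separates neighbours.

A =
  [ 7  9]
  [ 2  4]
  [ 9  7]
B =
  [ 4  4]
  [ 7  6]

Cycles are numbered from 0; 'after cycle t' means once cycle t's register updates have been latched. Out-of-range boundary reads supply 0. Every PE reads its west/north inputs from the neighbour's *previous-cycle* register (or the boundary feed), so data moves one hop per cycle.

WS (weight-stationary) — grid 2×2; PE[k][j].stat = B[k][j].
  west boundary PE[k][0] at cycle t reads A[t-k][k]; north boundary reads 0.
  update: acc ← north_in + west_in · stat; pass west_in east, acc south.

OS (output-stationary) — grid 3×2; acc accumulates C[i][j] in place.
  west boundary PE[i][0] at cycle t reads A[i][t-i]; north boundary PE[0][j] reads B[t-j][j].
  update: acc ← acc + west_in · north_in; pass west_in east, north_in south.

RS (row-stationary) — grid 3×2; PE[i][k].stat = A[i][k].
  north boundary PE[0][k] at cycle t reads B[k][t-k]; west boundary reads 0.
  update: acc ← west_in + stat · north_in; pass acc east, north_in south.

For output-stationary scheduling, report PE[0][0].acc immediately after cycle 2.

OS 3×2: PE[0][0] cycle-by-cycle (with neighbour feeds):
  @0  [0,0]  acc 28  |  →7  ↓4
  @1  [0,0]  acc 91  |  →9  ↓7
  @2  [0,0]  acc 91  |  →0  ↓0

PE[0][0].acc = 91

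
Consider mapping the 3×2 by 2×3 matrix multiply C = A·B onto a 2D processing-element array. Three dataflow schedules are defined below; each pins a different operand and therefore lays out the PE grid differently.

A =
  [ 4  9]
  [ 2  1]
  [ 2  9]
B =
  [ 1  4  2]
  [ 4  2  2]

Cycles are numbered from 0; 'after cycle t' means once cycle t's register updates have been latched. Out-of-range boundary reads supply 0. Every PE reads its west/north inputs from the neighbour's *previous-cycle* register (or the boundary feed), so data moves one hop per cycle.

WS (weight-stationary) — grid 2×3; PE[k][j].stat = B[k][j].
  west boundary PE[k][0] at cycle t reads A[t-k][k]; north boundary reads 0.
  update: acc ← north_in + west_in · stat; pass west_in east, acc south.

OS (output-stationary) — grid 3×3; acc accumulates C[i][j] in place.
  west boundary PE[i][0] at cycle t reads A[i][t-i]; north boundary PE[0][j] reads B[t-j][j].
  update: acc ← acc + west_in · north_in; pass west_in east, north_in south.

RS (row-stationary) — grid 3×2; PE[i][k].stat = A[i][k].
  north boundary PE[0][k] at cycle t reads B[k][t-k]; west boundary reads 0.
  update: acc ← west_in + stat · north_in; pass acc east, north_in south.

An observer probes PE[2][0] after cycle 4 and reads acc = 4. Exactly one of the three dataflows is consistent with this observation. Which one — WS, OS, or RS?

dataflow = RS

WS (2×3): PE[2][0] does not exist.
OS [3×3] PE[2][0] across cycles:
  cycle 0: PE[2][0] → acc 0, east 0, south 0
  cycle 1: PE[2][0] → acc 0, east 0, south 0
  cycle 2: PE[2][0] → acc 2, east 2, south 1
  cycle 3: PE[2][0] → acc 38, east 9, south 4
  cycle 4: PE[2][0] → acc 38, east 0, south 0
RS [3×2] PE[2][0] across cycles:
  cycle 0: PE[2][0] → acc 0, east 0, south 0
  cycle 1: PE[2][0] → acc 0, east 0, south 0
  cycle 2: PE[2][0] → acc 2, east 2, south 1
  cycle 3: PE[2][0] → acc 8, east 8, south 4
  cycle 4: PE[2][0] → acc 4, east 4, south 2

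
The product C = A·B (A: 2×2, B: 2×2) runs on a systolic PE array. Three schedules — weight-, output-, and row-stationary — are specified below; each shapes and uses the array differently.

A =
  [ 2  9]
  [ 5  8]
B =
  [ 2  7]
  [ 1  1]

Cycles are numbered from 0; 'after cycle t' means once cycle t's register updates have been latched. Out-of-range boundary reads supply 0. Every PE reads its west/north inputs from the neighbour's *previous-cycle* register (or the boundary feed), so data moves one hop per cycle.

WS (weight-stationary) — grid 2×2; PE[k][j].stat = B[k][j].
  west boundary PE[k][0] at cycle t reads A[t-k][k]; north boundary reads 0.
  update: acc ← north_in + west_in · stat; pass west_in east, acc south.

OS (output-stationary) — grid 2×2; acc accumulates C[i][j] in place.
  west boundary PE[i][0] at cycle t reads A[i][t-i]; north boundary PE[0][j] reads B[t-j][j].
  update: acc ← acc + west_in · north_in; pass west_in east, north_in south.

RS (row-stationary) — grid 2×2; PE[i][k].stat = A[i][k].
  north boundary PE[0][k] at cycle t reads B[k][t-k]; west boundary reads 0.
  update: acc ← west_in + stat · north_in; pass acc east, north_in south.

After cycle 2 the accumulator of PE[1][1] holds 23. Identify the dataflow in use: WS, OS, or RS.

— WS: 2×2; PE[1][1] trace:
  step 0 · PE1,1: acc=0; fwd→0 fwd↓0
  step 1 · PE1,1: acc=0; fwd→0 fwd↓0
  step 2 · PE1,1: acc=23; fwd→9 fwd↓23
— OS: 2×2; PE[1][1] trace:
  step 0 · PE1,1: acc=0; fwd→0 fwd↓0
  step 1 · PE1,1: acc=0; fwd→0 fwd↓0
  step 2 · PE1,1: acc=35; fwd→5 fwd↓7
— RS: 2×2; PE[1][1] trace:
  step 0 · PE1,1: acc=0; fwd→0 fwd↓0
  step 1 · PE1,1: acc=0; fwd→0 fwd↓0
  step 2 · PE1,1: acc=18; fwd→18 fwd↓1

dataflow = WS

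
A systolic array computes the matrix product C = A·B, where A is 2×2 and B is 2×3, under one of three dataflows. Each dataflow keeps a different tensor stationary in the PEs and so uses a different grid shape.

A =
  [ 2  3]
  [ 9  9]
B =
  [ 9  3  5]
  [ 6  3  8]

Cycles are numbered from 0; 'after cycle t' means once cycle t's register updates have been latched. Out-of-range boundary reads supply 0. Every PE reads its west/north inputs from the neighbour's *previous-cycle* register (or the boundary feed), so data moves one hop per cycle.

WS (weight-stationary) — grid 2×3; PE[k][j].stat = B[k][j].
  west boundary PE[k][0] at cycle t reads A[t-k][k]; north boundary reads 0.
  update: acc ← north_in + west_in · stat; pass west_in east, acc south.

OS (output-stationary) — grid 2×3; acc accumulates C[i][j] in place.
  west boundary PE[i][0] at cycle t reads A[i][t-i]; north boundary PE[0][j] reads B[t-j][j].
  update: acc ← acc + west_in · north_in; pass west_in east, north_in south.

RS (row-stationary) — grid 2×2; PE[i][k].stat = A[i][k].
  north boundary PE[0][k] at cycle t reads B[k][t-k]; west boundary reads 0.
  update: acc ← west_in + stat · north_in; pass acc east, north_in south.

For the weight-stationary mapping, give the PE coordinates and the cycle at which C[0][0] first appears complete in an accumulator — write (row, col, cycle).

(row, col, cycle) = (1, 0, 1)

WS — PE[1][0] is where C[0][0] collects:
  step 0 · PE1,0: acc=0; fwd→0 fwd↓0
  step 1 · PE1,0: acc=36; fwd→3 fwd↓36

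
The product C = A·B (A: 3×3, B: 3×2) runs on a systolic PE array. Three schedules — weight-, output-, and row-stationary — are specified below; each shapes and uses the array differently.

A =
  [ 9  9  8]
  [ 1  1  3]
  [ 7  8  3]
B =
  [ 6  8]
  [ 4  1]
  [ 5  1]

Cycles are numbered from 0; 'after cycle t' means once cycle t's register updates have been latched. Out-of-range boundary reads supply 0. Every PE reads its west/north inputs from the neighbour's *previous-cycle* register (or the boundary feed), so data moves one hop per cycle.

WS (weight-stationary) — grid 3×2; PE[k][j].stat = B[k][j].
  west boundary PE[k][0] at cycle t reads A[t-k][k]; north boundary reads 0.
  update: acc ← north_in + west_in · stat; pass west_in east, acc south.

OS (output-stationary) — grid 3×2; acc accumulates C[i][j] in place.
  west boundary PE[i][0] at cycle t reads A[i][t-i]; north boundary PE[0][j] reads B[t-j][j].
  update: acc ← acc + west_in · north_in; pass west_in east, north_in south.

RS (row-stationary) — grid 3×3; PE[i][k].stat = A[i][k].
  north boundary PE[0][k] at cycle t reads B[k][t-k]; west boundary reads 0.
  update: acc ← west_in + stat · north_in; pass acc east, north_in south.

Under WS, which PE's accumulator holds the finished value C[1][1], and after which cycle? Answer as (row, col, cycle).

WS: C[1][1] accumulates in PE[2][1]:
  step 0 · PE2,1: acc=0; fwd→0 fwd↓0
  step 1 · PE2,1: acc=0; fwd→0 fwd↓0
  step 2 · PE2,1: acc=0; fwd→0 fwd↓0
  step 3 · PE2,1: acc=89; fwd→8 fwd↓89
  step 4 · PE2,1: acc=12; fwd→3 fwd↓12

(row, col, cycle) = (2, 1, 4)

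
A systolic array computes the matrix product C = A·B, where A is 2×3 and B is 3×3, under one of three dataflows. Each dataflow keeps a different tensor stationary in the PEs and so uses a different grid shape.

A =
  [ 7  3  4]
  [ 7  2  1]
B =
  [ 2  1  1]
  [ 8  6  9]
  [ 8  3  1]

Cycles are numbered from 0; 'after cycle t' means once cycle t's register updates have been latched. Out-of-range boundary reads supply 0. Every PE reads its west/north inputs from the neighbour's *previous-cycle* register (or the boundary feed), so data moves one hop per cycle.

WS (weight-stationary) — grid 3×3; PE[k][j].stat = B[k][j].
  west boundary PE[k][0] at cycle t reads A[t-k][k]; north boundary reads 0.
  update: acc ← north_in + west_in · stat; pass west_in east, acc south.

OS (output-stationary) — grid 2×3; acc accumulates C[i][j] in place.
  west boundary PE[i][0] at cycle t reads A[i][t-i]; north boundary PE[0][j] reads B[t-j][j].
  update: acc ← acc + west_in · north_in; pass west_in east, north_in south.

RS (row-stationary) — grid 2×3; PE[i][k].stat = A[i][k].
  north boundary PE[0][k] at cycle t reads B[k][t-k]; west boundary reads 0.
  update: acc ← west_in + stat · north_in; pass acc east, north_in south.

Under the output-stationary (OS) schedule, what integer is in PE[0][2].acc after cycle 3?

PE[0][2].acc = 34

OS (2×3). Following PE[0][2] plus its west/north inputs:
  0: (0,1).acc=0  regs=<0,0>
  0: (0,2).acc=0  regs=<0,0>
  1: (0,1).acc=7  regs=<7,1>
  1: (0,2).acc=0  regs=<0,0>
  2: (0,1).acc=25  regs=<3,6>
  2: (0,2).acc=7  regs=<7,1>
  3: (0,1).acc=37  regs=<4,3>
  3: (0,2).acc=34  regs=<3,9>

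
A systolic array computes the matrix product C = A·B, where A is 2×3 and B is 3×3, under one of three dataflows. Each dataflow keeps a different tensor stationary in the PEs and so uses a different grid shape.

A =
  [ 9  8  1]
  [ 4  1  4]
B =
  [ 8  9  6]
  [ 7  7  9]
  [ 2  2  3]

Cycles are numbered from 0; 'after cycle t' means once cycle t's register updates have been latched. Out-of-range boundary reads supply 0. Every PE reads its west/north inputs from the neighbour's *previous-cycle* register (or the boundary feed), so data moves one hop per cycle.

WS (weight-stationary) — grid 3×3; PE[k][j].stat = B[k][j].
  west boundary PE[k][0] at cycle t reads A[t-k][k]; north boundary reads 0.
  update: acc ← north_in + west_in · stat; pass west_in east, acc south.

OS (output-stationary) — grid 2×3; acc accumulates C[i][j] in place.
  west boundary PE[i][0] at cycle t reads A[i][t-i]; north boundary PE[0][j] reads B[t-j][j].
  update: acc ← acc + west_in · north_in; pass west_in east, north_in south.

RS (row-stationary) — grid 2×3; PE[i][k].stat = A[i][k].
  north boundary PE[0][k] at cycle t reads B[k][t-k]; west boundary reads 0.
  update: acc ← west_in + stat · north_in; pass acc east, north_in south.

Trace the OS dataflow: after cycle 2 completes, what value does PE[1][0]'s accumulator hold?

PE[1][0].acc = 39

Tracing OS — 2×3 array, target PE[1][0]:
  cycle 0: PE[0][0] → acc 72, east 9, south 8
  cycle 0: PE[1][0] → acc 0, east 0, south 0
  cycle 1: PE[0][0] → acc 128, east 8, south 7
  cycle 1: PE[1][0] → acc 32, east 4, south 8
  cycle 2: PE[0][0] → acc 130, east 1, south 2
  cycle 2: PE[1][0] → acc 39, east 1, south 7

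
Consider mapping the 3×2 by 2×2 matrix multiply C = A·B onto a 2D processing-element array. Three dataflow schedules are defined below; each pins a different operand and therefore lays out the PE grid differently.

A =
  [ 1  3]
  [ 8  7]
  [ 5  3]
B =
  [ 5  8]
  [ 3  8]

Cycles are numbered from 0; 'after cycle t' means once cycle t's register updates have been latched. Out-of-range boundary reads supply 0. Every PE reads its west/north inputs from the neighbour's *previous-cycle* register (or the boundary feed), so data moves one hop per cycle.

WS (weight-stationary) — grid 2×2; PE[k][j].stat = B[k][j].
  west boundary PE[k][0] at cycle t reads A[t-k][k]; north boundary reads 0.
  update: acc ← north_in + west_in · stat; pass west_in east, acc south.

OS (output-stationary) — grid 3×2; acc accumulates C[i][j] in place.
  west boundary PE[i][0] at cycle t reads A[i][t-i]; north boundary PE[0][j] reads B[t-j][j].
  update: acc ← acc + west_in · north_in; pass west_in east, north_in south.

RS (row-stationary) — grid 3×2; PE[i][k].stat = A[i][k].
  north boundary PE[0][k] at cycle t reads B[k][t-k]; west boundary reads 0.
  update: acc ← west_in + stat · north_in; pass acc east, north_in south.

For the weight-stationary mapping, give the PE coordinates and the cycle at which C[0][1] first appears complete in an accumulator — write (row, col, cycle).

WS: C[0][1] accumulates in PE[1][1]:
  step 0 · PE1,1: acc=0; fwd→0 fwd↓0
  step 1 · PE1,1: acc=0; fwd→0 fwd↓0
  step 2 · PE1,1: acc=32; fwd→3 fwd↓32

(row, col, cycle) = (1, 1, 2)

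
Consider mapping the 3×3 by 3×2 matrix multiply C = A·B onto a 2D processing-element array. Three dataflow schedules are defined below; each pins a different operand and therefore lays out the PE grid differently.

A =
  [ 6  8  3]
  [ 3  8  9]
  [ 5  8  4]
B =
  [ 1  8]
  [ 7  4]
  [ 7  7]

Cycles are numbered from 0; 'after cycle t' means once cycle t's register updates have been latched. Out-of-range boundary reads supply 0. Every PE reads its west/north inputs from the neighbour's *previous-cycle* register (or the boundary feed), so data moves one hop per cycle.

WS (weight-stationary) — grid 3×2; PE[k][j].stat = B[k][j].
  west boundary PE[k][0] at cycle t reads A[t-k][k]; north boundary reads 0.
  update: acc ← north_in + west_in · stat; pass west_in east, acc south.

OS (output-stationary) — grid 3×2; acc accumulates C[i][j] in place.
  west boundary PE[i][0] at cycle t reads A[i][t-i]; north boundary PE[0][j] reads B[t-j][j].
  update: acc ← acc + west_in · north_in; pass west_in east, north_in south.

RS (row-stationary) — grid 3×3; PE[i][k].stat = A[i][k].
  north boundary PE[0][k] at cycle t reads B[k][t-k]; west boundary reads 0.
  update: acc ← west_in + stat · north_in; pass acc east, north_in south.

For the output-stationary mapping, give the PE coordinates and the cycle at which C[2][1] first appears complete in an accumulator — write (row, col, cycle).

(row, col, cycle) = (2, 1, 5)

OS — PE[2][1] is where C[2][1] collects:
  after 0 — PE[2][1] acc=0, pass-E 0, pass-S 0
  after 1 — PE[2][1] acc=0, pass-E 0, pass-S 0
  after 2 — PE[2][1] acc=0, pass-E 0, pass-S 0
  after 3 — PE[2][1] acc=40, pass-E 5, pass-S 8
  after 4 — PE[2][1] acc=72, pass-E 8, pass-S 4
  after 5 — PE[2][1] acc=100, pass-E 4, pass-S 7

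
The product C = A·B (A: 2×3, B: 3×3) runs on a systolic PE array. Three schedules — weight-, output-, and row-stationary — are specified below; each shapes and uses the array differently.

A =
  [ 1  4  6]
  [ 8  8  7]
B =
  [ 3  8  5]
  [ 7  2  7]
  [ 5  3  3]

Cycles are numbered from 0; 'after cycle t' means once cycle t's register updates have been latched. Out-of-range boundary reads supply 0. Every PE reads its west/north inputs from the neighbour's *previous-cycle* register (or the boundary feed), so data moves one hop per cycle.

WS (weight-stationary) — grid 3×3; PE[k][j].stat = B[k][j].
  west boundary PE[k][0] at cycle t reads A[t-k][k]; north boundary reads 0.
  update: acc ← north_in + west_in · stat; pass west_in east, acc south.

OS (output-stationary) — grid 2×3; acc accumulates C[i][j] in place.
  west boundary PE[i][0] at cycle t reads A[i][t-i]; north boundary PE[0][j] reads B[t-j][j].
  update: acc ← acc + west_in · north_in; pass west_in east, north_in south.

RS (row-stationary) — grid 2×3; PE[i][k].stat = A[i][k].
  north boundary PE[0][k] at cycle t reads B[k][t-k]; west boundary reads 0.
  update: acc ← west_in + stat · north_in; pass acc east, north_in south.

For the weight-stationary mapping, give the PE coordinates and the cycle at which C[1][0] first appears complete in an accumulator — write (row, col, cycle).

WS: C[1][0] accumulates in PE[2][0]:
  t=0 PE[2][0]: acc=0 h=0 v=0
  t=1 PE[2][0]: acc=0 h=0 v=0
  t=2 PE[2][0]: acc=61 h=6 v=61
  t=3 PE[2][0]: acc=115 h=7 v=115

(row, col, cycle) = (2, 0, 3)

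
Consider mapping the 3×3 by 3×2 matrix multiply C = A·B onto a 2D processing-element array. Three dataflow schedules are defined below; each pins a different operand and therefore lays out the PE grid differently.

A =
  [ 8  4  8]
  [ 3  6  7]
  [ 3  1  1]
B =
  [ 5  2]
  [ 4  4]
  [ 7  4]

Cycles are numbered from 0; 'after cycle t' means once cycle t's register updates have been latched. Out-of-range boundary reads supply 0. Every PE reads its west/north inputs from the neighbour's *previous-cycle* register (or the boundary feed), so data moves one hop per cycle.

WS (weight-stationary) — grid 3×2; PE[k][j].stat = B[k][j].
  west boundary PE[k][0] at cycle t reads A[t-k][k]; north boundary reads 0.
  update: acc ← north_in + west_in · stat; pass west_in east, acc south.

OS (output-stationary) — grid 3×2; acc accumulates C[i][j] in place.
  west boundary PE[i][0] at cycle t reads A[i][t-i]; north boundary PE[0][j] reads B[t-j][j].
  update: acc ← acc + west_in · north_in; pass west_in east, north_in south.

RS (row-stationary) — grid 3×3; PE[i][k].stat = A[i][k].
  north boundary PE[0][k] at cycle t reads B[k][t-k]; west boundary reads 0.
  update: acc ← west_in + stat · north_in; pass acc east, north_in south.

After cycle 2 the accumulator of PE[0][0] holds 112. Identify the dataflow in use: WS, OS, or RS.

dataflow = OS

— WS: 3×2; PE[0][0] trace:
  t=0 PE[0][0]: acc=40 h=8 v=40
  t=1 PE[0][0]: acc=15 h=3 v=15
  t=2 PE[0][0]: acc=15 h=3 v=15
— OS: 3×2; PE[0][0] trace:
  t=0 PE[0][0]: acc=40 h=8 v=5
  t=1 PE[0][0]: acc=56 h=4 v=4
  t=2 PE[0][0]: acc=112 h=8 v=7
— RS: 3×3; PE[0][0] trace:
  t=0 PE[0][0]: acc=40 h=40 v=5
  t=1 PE[0][0]: acc=16 h=16 v=2
  t=2 PE[0][0]: acc=0 h=0 v=0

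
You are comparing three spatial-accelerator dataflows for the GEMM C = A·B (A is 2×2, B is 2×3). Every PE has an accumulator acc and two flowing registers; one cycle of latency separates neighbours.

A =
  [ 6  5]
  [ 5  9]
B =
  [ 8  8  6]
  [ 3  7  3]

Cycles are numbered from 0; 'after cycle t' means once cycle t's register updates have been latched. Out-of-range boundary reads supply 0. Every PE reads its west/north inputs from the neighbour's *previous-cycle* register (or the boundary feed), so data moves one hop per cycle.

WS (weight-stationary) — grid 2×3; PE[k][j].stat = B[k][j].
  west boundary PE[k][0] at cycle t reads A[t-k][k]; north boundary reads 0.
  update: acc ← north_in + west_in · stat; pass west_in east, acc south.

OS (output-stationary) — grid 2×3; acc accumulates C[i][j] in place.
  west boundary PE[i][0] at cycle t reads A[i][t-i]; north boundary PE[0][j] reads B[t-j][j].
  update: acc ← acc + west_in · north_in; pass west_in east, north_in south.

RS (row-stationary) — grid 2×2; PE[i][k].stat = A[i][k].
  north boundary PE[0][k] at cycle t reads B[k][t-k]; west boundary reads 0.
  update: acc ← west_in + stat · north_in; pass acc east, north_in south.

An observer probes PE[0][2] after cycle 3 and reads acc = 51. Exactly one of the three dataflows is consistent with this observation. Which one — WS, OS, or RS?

WS [2×3] PE[0][2] across cycles:
  cycle 0: PE[0][2] → acc 0, east 0, south 0
  cycle 1: PE[0][2] → acc 0, east 0, south 0
  cycle 2: PE[0][2] → acc 36, east 6, south 36
  cycle 3: PE[0][2] → acc 30, east 5, south 30
OS [2×3] PE[0][2] across cycles:
  cycle 0: PE[0][2] → acc 0, east 0, south 0
  cycle 1: PE[0][2] → acc 0, east 0, south 0
  cycle 2: PE[0][2] → acc 36, east 6, south 6
  cycle 3: PE[0][2] → acc 51, east 5, south 3
— RS: 2×2 array has no PE[0][2].

dataflow = OS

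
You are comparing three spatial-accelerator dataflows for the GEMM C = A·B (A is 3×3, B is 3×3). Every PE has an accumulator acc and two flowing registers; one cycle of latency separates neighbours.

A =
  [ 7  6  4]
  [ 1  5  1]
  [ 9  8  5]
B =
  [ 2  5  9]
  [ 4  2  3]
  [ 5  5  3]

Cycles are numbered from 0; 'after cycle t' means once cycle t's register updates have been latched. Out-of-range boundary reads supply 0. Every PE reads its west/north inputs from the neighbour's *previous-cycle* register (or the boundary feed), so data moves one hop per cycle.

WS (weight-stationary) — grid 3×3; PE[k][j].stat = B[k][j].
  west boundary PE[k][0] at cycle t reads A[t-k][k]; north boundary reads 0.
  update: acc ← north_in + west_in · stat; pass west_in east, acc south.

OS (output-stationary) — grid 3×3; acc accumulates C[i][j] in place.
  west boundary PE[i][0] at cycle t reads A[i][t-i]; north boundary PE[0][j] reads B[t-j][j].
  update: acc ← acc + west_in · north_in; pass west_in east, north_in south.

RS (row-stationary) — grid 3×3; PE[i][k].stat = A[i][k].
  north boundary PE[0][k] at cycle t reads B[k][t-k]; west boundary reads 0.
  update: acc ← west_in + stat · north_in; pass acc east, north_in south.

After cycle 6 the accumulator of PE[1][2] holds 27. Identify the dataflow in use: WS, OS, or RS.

WS [3×3] PE[1][2] across cycles:
  [0] (1,2) acc=0 (h:0 v:0)
  [1] (1,2) acc=0 (h:0 v:0)
  [2] (1,2) acc=0 (h:0 v:0)
  [3] (1,2) acc=81 (h:6 v:81)
  [4] (1,2) acc=24 (h:5 v:24)
  [5] (1,2) acc=105 (h:8 v:105)
  [6] (1,2) acc=0 (h:0 v:0)
OS [3×3] PE[1][2] across cycles:
  [0] (1,2) acc=0 (h:0 v:0)
  [1] (1,2) acc=0 (h:0 v:0)
  [2] (1,2) acc=0 (h:0 v:0)
  [3] (1,2) acc=9 (h:1 v:9)
  [4] (1,2) acc=24 (h:5 v:3)
  [5] (1,2) acc=27 (h:1 v:3)
  [6] (1,2) acc=27 (h:0 v:0)
RS [3×3] PE[1][2] across cycles:
  [0] (1,2) acc=0 (h:0 v:0)
  [1] (1,2) acc=0 (h:0 v:0)
  [2] (1,2) acc=0 (h:0 v:0)
  [3] (1,2) acc=27 (h:27 v:5)
  [4] (1,2) acc=20 (h:20 v:5)
  [5] (1,2) acc=27 (h:27 v:3)
  [6] (1,2) acc=0 (h:0 v:0)

dataflow = OS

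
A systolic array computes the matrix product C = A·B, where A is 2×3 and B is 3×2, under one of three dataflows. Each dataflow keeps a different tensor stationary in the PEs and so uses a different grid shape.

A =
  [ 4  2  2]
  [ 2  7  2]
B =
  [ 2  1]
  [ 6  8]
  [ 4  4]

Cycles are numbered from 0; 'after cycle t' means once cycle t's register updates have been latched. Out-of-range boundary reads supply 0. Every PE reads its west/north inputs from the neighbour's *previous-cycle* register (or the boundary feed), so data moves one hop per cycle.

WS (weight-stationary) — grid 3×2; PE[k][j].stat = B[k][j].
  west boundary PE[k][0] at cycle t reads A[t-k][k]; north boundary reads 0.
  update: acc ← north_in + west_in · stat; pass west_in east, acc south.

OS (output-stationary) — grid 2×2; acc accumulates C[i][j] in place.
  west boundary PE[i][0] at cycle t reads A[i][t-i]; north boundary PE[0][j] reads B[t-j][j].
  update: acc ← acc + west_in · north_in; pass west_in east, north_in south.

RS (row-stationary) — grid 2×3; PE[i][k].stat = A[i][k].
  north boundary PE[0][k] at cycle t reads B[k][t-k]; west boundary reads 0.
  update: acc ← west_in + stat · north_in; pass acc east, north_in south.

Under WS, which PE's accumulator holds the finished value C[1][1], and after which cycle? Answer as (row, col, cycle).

(row, col, cycle) = (2, 1, 4)

Under WS, C[1][1] lands at PE[2][1]:
  t=0 PE[2][1]: acc=0 h=0 v=0
  t=1 PE[2][1]: acc=0 h=0 v=0
  t=2 PE[2][1]: acc=0 h=0 v=0
  t=3 PE[2][1]: acc=28 h=2 v=28
  t=4 PE[2][1]: acc=66 h=2 v=66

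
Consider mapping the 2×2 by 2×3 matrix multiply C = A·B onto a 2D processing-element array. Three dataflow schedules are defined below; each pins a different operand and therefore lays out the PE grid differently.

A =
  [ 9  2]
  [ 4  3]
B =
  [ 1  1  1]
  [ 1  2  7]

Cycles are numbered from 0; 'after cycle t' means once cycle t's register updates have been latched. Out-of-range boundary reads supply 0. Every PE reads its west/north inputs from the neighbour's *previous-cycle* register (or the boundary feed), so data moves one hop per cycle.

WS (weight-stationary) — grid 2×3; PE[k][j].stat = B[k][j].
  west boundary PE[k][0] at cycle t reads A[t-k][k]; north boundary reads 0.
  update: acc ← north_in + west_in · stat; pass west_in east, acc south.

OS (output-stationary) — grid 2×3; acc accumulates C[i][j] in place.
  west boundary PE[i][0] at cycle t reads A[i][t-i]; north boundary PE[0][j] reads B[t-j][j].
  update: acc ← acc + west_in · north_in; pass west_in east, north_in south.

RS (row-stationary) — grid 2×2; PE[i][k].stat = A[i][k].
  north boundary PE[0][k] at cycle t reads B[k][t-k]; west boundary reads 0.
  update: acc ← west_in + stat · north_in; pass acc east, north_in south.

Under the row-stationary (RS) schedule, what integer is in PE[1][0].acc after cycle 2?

PE[1][0].acc = 4

RS on a 2×2 grid — tracing PE[1][0] and its feeders:
  step 0 · PE0,0: acc=9; fwd→9 fwd↓1
  step 0 · PE1,0: acc=0; fwd→0 fwd↓0
  step 1 · PE0,0: acc=9; fwd→9 fwd↓1
  step 1 · PE1,0: acc=4; fwd→4 fwd↓1
  step 2 · PE0,0: acc=9; fwd→9 fwd↓1
  step 2 · PE1,0: acc=4; fwd→4 fwd↓1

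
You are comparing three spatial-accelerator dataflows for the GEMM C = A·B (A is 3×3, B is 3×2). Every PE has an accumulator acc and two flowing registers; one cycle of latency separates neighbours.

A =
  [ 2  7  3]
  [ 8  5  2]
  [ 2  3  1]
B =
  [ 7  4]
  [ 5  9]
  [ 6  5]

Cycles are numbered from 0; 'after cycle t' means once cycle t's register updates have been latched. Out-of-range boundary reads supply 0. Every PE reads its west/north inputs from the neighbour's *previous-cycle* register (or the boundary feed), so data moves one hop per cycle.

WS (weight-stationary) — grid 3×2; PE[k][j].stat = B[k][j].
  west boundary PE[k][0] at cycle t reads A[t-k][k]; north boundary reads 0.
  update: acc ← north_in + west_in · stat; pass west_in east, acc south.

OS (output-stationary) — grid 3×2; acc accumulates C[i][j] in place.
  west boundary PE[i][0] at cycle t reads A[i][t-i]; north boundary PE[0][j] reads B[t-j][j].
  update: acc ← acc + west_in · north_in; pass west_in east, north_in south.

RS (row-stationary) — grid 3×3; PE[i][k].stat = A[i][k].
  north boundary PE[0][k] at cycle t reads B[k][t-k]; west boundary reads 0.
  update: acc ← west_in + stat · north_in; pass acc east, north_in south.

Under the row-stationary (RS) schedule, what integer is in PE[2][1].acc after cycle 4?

PE[2][1].acc = 35

RS (3×3). Following PE[2][1] plus its west/north inputs:
  c0 r1c1: 0 / 0 / 0
  c0 r2c0: 0 / 0 / 0
  c0 r2c1: 0 / 0 / 0
  c1 r1c1: 0 / 0 / 0
  c1 r2c0: 0 / 0 / 0
  c1 r2c1: 0 / 0 / 0
  c2 r1c1: 81 / 81 / 5
  c2 r2c0: 14 / 14 / 7
  c2 r2c1: 0 / 0 / 0
  c3 r1c1: 77 / 77 / 9
  c3 r2c0: 8 / 8 / 4
  c3 r2c1: 29 / 29 / 5
  c4 r1c1: 0 / 0 / 0
  c4 r2c0: 0 / 0 / 0
  c4 r2c1: 35 / 35 / 9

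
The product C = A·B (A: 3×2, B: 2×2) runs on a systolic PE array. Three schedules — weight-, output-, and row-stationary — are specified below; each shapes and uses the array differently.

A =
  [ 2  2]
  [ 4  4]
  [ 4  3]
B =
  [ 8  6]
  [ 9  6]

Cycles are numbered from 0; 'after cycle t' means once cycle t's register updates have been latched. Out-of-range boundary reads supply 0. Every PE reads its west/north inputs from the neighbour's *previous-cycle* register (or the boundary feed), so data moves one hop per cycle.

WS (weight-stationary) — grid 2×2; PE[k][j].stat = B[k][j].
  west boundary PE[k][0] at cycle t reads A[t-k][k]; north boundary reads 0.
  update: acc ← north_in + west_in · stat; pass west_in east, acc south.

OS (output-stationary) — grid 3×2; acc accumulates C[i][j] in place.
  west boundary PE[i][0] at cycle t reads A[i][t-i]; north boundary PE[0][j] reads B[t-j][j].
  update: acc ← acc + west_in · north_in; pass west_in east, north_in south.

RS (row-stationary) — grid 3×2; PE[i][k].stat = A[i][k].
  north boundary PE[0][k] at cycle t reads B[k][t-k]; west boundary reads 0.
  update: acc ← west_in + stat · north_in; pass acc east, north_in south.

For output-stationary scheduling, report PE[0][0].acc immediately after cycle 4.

PE[0][0].acc = 34

OS 3×2: PE[0][0] cycle-by-cycle (with neighbour feeds):
  @0  [0,0]  acc 16  |  →2  ↓8
  @1  [0,0]  acc 34  |  →2  ↓9
  @2  [0,0]  acc 34  |  →0  ↓0
  @3  [0,0]  acc 34  |  →0  ↓0
  @4  [0,0]  acc 34  |  →0  ↓0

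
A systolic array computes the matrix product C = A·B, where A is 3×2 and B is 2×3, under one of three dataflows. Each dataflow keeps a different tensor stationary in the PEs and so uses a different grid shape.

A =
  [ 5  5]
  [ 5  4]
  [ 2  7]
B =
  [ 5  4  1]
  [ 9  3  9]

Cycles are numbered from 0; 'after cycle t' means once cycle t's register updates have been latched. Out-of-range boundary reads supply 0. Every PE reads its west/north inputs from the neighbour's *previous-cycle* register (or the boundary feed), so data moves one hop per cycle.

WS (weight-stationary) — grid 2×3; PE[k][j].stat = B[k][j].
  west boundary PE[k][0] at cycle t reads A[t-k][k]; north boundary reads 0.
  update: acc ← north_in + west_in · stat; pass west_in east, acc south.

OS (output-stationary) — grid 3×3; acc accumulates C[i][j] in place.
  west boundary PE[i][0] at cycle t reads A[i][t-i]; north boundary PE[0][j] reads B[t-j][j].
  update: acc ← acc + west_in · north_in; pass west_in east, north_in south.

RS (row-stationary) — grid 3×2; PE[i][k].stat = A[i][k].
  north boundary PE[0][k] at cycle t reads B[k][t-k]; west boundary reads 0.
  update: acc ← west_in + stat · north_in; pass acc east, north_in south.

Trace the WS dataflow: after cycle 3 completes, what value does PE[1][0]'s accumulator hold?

WS on a 2×3 grid — tracing PE[1][0] and its feeders:
  t=0 PE[0][0]: acc=25 h=5 v=25
  t=0 PE[1][0]: acc=0 h=0 v=0
  t=1 PE[0][0]: acc=25 h=5 v=25
  t=1 PE[1][0]: acc=70 h=5 v=70
  t=2 PE[0][0]: acc=10 h=2 v=10
  t=2 PE[1][0]: acc=61 h=4 v=61
  t=3 PE[0][0]: acc=0 h=0 v=0
  t=3 PE[1][0]: acc=73 h=7 v=73

PE[1][0].acc = 73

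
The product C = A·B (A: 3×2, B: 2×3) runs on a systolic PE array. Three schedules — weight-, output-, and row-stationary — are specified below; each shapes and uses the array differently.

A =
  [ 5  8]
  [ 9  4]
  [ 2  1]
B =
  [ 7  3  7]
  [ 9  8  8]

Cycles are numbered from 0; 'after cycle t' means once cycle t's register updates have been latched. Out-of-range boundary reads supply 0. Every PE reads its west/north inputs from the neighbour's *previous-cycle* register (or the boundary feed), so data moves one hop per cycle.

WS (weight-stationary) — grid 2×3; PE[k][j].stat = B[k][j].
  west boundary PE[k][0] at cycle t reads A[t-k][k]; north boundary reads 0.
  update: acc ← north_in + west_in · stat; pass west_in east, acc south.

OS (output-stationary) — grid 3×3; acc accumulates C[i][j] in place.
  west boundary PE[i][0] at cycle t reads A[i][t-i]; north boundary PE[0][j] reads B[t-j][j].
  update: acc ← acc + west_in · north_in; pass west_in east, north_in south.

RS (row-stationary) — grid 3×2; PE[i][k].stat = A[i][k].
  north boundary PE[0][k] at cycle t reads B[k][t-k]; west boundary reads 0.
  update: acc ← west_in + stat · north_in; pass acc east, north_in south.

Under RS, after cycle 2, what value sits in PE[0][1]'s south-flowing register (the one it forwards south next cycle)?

register = 8

RS on a 3×2 grid — tracing PE[0][1] and its feeders:
  cycle 0: PE[0][0] → acc 35, east 35, south 7
  cycle 0: PE[0][1] → acc 0, east 0, south 0
  cycle 1: PE[0][0] → acc 15, east 15, south 3
  cycle 1: PE[0][1] → acc 107, east 107, south 9
  cycle 2: PE[0][0] → acc 35, east 35, south 7
  cycle 2: PE[0][1] → acc 79, east 79, south 8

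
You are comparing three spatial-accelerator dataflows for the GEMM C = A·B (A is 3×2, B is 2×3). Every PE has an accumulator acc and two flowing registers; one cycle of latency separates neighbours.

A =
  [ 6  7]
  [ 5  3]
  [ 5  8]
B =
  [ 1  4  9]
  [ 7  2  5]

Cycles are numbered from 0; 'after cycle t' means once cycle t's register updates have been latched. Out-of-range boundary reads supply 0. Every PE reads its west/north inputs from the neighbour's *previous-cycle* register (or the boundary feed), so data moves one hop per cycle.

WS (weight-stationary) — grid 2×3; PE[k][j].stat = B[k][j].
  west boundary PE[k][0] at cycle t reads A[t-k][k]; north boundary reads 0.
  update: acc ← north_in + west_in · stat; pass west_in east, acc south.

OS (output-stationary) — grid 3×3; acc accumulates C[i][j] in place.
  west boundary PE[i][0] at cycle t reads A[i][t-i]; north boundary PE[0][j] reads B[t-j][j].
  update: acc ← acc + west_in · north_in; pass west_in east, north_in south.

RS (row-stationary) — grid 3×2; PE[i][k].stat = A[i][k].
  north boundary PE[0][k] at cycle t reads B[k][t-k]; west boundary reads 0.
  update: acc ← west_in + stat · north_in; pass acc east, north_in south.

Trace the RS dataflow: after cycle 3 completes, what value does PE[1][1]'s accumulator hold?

PE[1][1].acc = 26

RS (3×2). Following PE[1][1] plus its west/north inputs:
  cycle 0: PE[0][1] → acc 0, east 0, south 0
  cycle 0: PE[1][0] → acc 0, east 0, south 0
  cycle 0: PE[1][1] → acc 0, east 0, south 0
  cycle 1: PE[0][1] → acc 55, east 55, south 7
  cycle 1: PE[1][0] → acc 5, east 5, south 1
  cycle 1: PE[1][1] → acc 0, east 0, south 0
  cycle 2: PE[0][1] → acc 38, east 38, south 2
  cycle 2: PE[1][0] → acc 20, east 20, south 4
  cycle 2: PE[1][1] → acc 26, east 26, south 7
  cycle 3: PE[0][1] → acc 89, east 89, south 5
  cycle 3: PE[1][0] → acc 45, east 45, south 9
  cycle 3: PE[1][1] → acc 26, east 26, south 2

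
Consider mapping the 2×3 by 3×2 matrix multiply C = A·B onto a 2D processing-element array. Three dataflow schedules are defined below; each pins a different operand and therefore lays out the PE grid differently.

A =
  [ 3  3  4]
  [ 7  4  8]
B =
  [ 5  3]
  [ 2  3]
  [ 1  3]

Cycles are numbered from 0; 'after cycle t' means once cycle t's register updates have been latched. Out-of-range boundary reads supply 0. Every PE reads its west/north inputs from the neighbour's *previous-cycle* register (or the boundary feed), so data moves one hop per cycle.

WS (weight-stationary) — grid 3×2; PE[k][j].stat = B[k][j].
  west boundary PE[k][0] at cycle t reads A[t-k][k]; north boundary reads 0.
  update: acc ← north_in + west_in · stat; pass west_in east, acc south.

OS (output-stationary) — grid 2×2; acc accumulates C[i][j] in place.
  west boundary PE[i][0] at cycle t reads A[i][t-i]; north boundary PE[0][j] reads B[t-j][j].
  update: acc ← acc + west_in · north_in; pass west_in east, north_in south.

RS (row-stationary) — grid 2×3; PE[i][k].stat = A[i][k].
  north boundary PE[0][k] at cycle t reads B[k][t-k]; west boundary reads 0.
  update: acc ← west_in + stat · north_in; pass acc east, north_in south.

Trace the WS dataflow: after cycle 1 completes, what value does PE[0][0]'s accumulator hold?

PE[0][0].acc = 35

Tracing WS — 3×2 array, target PE[0][0]:
  @0  [0,0]  acc 15  |  →3  ↓15
  @1  [0,0]  acc 35  |  →7  ↓35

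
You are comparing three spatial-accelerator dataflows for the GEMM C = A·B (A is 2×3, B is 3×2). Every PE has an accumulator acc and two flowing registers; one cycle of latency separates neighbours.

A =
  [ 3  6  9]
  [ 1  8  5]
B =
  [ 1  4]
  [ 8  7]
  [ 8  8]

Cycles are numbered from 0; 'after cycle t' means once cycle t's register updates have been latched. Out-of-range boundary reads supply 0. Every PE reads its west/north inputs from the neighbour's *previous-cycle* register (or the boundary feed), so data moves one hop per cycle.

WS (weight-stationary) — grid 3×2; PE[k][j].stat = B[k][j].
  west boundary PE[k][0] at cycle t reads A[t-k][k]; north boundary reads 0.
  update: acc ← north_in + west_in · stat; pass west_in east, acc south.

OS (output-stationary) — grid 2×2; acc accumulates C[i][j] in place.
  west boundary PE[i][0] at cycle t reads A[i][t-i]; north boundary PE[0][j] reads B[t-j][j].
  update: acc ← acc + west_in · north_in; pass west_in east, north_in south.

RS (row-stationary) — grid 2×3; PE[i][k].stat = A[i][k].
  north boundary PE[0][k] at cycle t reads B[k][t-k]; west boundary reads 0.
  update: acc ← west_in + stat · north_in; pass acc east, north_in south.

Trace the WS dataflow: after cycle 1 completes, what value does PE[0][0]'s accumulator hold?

WS 3×2: PE[0][0] cycle-by-cycle (with neighbour feeds):
  t=0 PE[0][0]: acc=3 h=3 v=3
  t=1 PE[0][0]: acc=1 h=1 v=1

PE[0][0].acc = 1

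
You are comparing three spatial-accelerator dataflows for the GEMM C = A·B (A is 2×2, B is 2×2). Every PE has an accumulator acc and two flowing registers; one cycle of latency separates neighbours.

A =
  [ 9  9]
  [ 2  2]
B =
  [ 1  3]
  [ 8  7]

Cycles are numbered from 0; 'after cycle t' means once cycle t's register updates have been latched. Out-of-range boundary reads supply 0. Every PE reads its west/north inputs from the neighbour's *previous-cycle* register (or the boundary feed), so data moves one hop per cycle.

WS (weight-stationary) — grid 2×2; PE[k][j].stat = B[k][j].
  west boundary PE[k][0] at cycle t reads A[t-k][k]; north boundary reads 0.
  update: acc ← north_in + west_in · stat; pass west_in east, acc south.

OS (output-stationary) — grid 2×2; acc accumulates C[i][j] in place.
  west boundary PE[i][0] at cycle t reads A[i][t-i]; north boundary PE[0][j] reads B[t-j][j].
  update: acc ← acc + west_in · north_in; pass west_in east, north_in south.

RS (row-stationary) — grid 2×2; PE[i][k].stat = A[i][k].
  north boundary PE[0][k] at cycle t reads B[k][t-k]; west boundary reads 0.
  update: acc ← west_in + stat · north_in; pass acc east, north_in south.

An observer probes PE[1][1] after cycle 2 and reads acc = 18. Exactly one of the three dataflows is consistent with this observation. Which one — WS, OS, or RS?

dataflow = RS

— WS: 2×2; PE[1][1] trace:
  @0  [1,1]  acc 0  |  →0  ↓0
  @1  [1,1]  acc 0  |  →0  ↓0
  @2  [1,1]  acc 90  |  →9  ↓90
— OS: 2×2; PE[1][1] trace:
  @0  [1,1]  acc 0  |  →0  ↓0
  @1  [1,1]  acc 0  |  →0  ↓0
  @2  [1,1]  acc 6  |  →2  ↓3
— RS: 2×2; PE[1][1] trace:
  @0  [1,1]  acc 0  |  →0  ↓0
  @1  [1,1]  acc 0  |  →0  ↓0
  @2  [1,1]  acc 18  |  →18  ↓8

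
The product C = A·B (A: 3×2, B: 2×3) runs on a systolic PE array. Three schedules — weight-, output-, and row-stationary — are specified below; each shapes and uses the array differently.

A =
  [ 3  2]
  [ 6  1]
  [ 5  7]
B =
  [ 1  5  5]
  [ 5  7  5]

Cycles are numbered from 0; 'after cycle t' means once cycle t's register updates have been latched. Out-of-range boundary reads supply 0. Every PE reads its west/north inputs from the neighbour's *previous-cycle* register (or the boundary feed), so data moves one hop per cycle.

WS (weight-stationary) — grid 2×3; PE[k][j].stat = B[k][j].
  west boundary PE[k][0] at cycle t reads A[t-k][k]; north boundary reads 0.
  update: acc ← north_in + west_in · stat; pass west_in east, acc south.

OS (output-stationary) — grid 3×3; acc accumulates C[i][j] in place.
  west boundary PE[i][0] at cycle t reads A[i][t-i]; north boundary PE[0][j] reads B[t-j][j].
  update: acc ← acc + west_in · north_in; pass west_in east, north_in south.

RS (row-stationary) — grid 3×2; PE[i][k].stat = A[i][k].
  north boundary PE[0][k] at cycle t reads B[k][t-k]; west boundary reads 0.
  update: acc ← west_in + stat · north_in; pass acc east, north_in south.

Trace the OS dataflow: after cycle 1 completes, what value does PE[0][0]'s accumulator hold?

PE[0][0].acc = 13

OS (3×3). Following PE[0][0] plus its west/north inputs:
  step 0 · PE0,0: acc=3; fwd→3 fwd↓1
  step 1 · PE0,0: acc=13; fwd→2 fwd↓5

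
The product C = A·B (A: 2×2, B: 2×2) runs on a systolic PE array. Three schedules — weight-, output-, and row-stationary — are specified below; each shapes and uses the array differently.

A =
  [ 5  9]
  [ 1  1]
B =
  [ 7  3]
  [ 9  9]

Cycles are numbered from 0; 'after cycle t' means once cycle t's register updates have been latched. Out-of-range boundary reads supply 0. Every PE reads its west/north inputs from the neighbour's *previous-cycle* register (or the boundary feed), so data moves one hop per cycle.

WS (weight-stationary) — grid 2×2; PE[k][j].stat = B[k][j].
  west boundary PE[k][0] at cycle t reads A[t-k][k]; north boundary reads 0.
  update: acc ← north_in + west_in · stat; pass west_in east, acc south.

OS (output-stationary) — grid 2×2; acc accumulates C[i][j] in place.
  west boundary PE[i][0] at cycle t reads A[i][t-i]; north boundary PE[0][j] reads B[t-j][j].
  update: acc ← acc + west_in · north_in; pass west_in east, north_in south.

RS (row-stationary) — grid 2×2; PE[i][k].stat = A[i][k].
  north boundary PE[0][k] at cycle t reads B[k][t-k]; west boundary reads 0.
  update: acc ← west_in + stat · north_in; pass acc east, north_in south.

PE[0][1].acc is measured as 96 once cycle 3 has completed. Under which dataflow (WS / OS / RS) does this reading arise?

dataflow = OS

— WS: 2×2; PE[0][1] trace:
  c0 r0c1: 0 / 0 / 0
  c1 r0c1: 15 / 5 / 15
  c2 r0c1: 3 / 1 / 3
  c3 r0c1: 0 / 0 / 0
— OS: 2×2; PE[0][1] trace:
  c0 r0c1: 0 / 0 / 0
  c1 r0c1: 15 / 5 / 3
  c2 r0c1: 96 / 9 / 9
  c3 r0c1: 96 / 0 / 0
— RS: 2×2; PE[0][1] trace:
  c0 r0c1: 0 / 0 / 0
  c1 r0c1: 116 / 116 / 9
  c2 r0c1: 96 / 96 / 9
  c3 r0c1: 0 / 0 / 0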